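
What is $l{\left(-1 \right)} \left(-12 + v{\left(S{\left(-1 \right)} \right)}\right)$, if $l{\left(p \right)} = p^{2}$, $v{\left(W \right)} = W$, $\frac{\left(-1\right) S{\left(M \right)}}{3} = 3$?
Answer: $-21$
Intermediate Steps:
$S{\left(M \right)} = -9$ ($S{\left(M \right)} = \left(-3\right) 3 = -9$)
$l{\left(-1 \right)} \left(-12 + v{\left(S{\left(-1 \right)} \right)}\right) = \left(-1\right)^{2} \left(-12 - 9\right) = 1 \left(-21\right) = -21$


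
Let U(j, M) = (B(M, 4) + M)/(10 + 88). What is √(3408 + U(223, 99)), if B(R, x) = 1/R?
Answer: √181908199/231 ≈ 58.387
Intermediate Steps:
U(j, M) = M/98 + 1/(98*M) (U(j, M) = (1/M + M)/(10 + 88) = (M + 1/M)/98 = (M + 1/M)*(1/98) = M/98 + 1/(98*M))
√(3408 + U(223, 99)) = √(3408 + (1/98)*(1 + 99²)/99) = √(3408 + (1/98)*(1/99)*(1 + 9801)) = √(3408 + (1/98)*(1/99)*9802) = √(3408 + 4901/4851) = √(16537109/4851) = √181908199/231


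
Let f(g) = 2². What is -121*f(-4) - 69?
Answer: -553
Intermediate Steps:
f(g) = 4
-121*f(-4) - 69 = -121*4 - 69 = -484 - 69 = -553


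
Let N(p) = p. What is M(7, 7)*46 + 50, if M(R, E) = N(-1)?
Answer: 4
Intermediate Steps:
M(R, E) = -1
M(7, 7)*46 + 50 = -1*46 + 50 = -46 + 50 = 4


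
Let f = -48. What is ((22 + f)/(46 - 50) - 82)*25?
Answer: -3775/2 ≈ -1887.5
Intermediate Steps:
((22 + f)/(46 - 50) - 82)*25 = ((22 - 48)/(46 - 50) - 82)*25 = (-26/(-4) - 82)*25 = (-26*(-¼) - 82)*25 = (13/2 - 82)*25 = -151/2*25 = -3775/2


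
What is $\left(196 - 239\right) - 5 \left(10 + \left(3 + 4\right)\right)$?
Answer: $-128$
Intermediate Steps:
$\left(196 - 239\right) - 5 \left(10 + \left(3 + 4\right)\right) = -43 - 5 \left(10 + 7\right) = -43 - 85 = -128$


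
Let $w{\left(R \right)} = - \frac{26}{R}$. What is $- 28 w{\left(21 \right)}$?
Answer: $\frac{104}{3} \approx 34.667$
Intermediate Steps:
$- 28 w{\left(21 \right)} = - 28 \left(- \frac{26}{21}\right) = - 28 \left(\left(-26\right) \frac{1}{21}\right) = \left(-28\right) \left(- \frac{26}{21}\right) = \frac{104}{3}$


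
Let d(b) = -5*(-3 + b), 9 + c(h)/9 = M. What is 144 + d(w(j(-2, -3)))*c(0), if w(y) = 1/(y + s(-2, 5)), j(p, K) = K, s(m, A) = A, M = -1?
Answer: -981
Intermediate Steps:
c(h) = -90 (c(h) = -81 + 9*(-1) = -81 - 9 = -90)
w(y) = 1/(5 + y) (w(y) = 1/(y + 5) = 1/(5 + y))
d(b) = 15 - 5*b
144 + d(w(j(-2, -3)))*c(0) = 144 + (15 - 5/(5 - 3))*(-90) = 144 + (15 - 5/2)*(-90) = 144 + (25/2)*(-90) = 144 - 1125 = -981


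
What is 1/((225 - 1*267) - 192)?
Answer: -1/234 ≈ -0.0042735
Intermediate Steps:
1/((225 - 1*267) - 192) = 1/((225 - 267) - 192) = 1/(-42 - 192) = 1/(-234) = -1/234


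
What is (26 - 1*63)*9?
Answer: -333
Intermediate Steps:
(26 - 1*63)*9 = (26 - 63)*9 = -37*9 = -333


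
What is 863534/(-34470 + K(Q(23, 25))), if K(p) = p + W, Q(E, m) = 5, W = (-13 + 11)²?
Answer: -123362/4923 ≈ -25.058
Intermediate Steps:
W = 4 (W = (-2)² = 4)
K(p) = 4 + p (K(p) = p + 4 = 4 + p)
863534/(-34470 + K(Q(23, 25))) = 863534/(-34470 + (4 + 5)) = 863534/(-34470 + 9) = 863534/(-34461) = 863534*(-1/34461) = -123362/4923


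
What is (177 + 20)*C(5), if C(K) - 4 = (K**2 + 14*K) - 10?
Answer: 17533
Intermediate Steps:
C(K) = -6 + K**2 + 14*K (C(K) = 4 + ((K**2 + 14*K) - 10) = 4 + (-10 + K**2 + 14*K) = -6 + K**2 + 14*K)
(177 + 20)*C(5) = (177 + 20)*(-6 + 5**2 + 14*5) = 197*(-6 + 25 + 70) = 197*89 = 17533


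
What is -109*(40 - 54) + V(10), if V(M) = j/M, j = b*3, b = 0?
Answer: 1526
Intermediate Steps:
j = 0 (j = 0*3 = 0)
V(M) = 0 (V(M) = 0/M = 0)
-109*(40 - 54) + V(10) = -109*(40 - 54) + 0 = -109*(-14) + 0 = 1526 + 0 = 1526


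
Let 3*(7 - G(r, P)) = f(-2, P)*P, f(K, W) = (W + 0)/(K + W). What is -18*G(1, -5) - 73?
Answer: -1543/7 ≈ -220.43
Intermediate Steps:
f(K, W) = W/(K + W)
G(r, P) = 7 - P**2/(3*(-2 + P)) (G(r, P) = 7 - P/(-2 + P)*P/3 = 7 - P**2/(3*(-2 + P)))
-18*G(1, -5) - 73 = -6*(-42 - 1*(-5)**2 + 21*(-5))/(-2 - 5) - 73 = -6*(-42 - 1*25 - 105)/(-7) - 73 = -6*(-1)*(-42 - 25 - 105)/7 - 73 = -6*(-1)*(-172)/7 - 73 = -18*172/21 - 73 = -1032/7 - 73 = -1543/7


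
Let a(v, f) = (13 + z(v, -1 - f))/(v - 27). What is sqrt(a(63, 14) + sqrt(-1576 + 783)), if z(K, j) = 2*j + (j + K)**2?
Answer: sqrt(2287 + 36*I*sqrt(793))/6 ≈ 8.1553 + 1.7265*I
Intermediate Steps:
z(K, j) = (K + j)**2 + 2*j (z(K, j) = 2*j + (K + j)**2 = (K + j)**2 + 2*j)
a(v, f) = (11 + (-1 + v - f)**2 - 2*f)/(-27 + v) (a(v, f) = (13 + ((v + (-1 - f))**2 + 2*(-1 - f)))/(v - 27) = (13 + ((-1 + v - f)**2 + (-2 - 2*f)))/(-27 + v) = (13 + (-2 + (-1 + v - f)**2 - 2*f))/(-27 + v) = (11 + (-1 + v - f)**2 - 2*f)/(-27 + v))
sqrt(a(63, 14) + sqrt(-1576 + 783)) = sqrt((11 + (1 + 14 - 1*63)**2 - 2*14)/(-27 + 63) + sqrt(-1576 + 783)) = sqrt((11 + (1 + 14 - 63)**2 - 28)/36 + sqrt(-793)) = sqrt((11 + (-48)**2 - 28)/36 + I*sqrt(793)) = sqrt((11 + 2304 - 28)/36 + I*sqrt(793)) = sqrt((1/36)*2287 + I*sqrt(793)) = sqrt(2287/36 + I*sqrt(793))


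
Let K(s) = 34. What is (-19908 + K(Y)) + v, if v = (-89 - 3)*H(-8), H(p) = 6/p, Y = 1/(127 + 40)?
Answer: -19805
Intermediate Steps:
Y = 1/167 ≈ 0.0059880
v = 69 (v = (-89 - 3)*(6/(-8)) = -552*(-1)/8 = -92*(-¾) = 69)
(-19908 + K(Y)) + v = (-19908 + 34) + 69 = -19874 + 69 = -19805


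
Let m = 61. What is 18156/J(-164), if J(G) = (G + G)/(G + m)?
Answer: 467517/82 ≈ 5701.4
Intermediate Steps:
J(G) = 2*G/(61 + G) (J(G) = (G + G)/(G + 61) = (2*G)/(61 + G) = 2*G/(61 + G))
18156/J(-164) = 18156/((2*(-164)/(61 - 164))) = 18156/((2*(-164)/(-103))) = 18156/((2*(-164)*(-1/103))) = 18156/(328/103) = 18156*(103/328) = 467517/82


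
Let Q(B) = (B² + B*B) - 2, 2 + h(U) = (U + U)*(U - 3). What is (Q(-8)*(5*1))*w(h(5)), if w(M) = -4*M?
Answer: -45360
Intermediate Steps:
h(U) = -2 + 2*U*(-3 + U) (h(U) = -2 + (U + U)*(U - 3) = -2 + (2*U)*(-3 + U) = -2 + 2*U*(-3 + U))
Q(B) = -2 + 2*B² (Q(B) = (B² + B²) - 2 = 2*B² - 2 = -2 + 2*B²)
(Q(-8)*(5*1))*w(h(5)) = ((-2 + 2*(-8)²)*(5*1))*(-4*(-2 - 6*5 + 2*5²)) = ((-2 + 2*64)*5)*(-4*(-2 - 30 + 2*25)) = ((-2 + 128)*5)*(-4*(-2 - 30 + 50)) = (126*5)*(-4*18) = 630*(-72) = -45360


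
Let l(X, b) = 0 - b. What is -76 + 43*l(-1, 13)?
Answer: -635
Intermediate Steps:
l(X, b) = -b
-76 + 43*l(-1, 13) = -76 + 43*(-1*13) = -76 + 43*(-13) = -76 - 559 = -635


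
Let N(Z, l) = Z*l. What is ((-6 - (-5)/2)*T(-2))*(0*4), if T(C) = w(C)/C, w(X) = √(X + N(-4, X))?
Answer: 0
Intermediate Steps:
w(X) = √3*√(-X) (w(X) = √(X - 4*X) = √(-3*X) = √3*√(-X))
T(C) = √3*√(-C)/C (T(C) = (√3*√(-C))/C = √3*√(-C)/C)
((-6 - (-5)/2)*T(-2))*(0*4) = ((-6 - (-5)/2)*(-√3/√(-1*(-2))))*(0*4) = ((-6 - (-5)/2)*(-√3/√2))*0 = ((-6 - 1*(-5/2))*(-√3*√2/2))*0 = ((-6 + 5/2)*(-√6/2))*0 = -(-7)*√6/4*0 = (7*√6/4)*0 = 0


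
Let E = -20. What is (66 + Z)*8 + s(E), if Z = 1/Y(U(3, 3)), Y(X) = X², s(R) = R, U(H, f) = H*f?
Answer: 41156/81 ≈ 508.10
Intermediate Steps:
Z = 1/81 (Z = 1/((3*3)²) = 1/(9²) = 1/81 ≈ 0.012346)
(66 + Z)*8 + s(E) = (66 + 1/81)*8 - 20 = (5347/81)*8 - 20 = 42776/81 - 20 = 41156/81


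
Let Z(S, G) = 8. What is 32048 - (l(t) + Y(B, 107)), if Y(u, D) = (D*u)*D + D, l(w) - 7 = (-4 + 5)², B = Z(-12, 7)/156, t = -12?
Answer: 1222489/39 ≈ 31346.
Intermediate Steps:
B = 2/39 (B = 8/156 = 8*(1/156) = 2/39 ≈ 0.051282)
l(w) = 8 (l(w) = 7 + (-4 + 5)² = 7 + 1² = 7 + 1 = 8)
Y(u, D) = D + u*D² (Y(u, D) = u*D² + D = D + u*D²)
32048 - (l(t) + Y(B, 107)) = 32048 - (8 + 107*(1 + 107*(2/39))) = 32048 - (8 + 107*(1 + 214/39)) = 32048 - (8 + 107*(253/39)) = 32048 - (8 + 27071/39) = 32048 - 1*27383/39 = 32048 - 27383/39 = 1222489/39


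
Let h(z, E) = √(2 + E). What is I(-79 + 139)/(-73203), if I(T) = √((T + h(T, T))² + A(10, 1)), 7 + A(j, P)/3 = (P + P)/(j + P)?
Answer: -√(440627 + 14520*√62)/805233 ≈ -0.00092514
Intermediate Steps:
A(j, P) = -21 + 6*P/(P + j) (A(j, P) = -21 + 3*((P + P)/(j + P)) = -21 + 3*((2*P)/(P + j)) = -21 + 3*(2*P/(P + j)) = -21 + 6*P/(P + j))
I(T) = √(-225/11 + (T + √(2 + T))²) (I(T) = √((T + √(2 + T))² + 3*(-7*10 - 5*1)/(1 + 10)) = √((T + √(2 + T))² + 3*(-70 - 5)/11) = √((T + √(2 + T))² + 3*(1/11)*(-75)) = √((T + √(2 + T))² - 225/11) = √(-225/11 + (T + √(2 + T))²))
I(-79 + 139)/(-73203) = (√(-2475 + 121*((-79 + 139) + √(2 + (-79 + 139)))²)/11)/(-73203) = (√(-2475 + 121*(60 + √(2 + 60))²)/11)*(-1/73203) = (√(-2475 + 121*(60 + √62)²)/11)*(-1/73203) = -√(-2475 + 121*(60 + √62)²)/805233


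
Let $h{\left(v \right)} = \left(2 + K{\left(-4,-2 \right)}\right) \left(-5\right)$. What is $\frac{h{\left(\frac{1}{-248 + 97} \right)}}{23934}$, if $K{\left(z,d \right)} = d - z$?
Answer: $- \frac{10}{11967} \approx -0.00083563$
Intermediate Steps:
$h{\left(v \right)} = -20$ ($h{\left(v \right)} = \left(2 - -2\right) \left(-5\right) = \left(2 + \left(-2 + 4\right)\right) \left(-5\right) = \left(2 + 2\right) \left(-5\right) = 4 \left(-5\right) = -20$)
$\frac{h{\left(\frac{1}{-248 + 97} \right)}}{23934} = - \frac{20}{23934} = \left(-20\right) \frac{1}{23934} = - \frac{10}{11967}$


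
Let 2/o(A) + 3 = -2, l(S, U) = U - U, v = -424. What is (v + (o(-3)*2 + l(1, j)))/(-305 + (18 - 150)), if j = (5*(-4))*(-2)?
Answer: 2124/2185 ≈ 0.97208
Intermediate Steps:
j = 40 (j = -20*(-2) = 40)
l(S, U) = 0
o(A) = -⅖ (o(A) = 2/(-3 - 2) = 2/(-5) = 2*(-⅕) = -⅖)
(v + (o(-3)*2 + l(1, j)))/(-305 + (18 - 150)) = (-424 + (-⅖*2 + 0))/(-305 + (18 - 150)) = (-424 + (-⅘ + 0))/(-305 - 132) = (-424 - ⅘)/(-437) = -2124/5*(-1/437) = 2124/2185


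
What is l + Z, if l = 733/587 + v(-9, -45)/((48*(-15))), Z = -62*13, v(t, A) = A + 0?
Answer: -7557637/9392 ≈ -804.69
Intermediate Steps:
v(t, A) = A
Z = -806
l = 12315/9392 (l = 733/587 - 45/(48*(-15)) = 733*(1/587) - 45/(-720) = 733/587 - 45*(-1/720) = 733/587 + 1/16 = 12315/9392 ≈ 1.3112)
l + Z = 12315/9392 - 806 = -7557637/9392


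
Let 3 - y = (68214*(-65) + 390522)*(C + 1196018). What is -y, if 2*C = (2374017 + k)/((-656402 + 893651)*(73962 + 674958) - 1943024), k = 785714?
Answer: -429623677174812690056793/88839289028 ≈ -4.8360e+12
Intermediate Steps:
C = 3159731/355357156112 (C = ((2374017 + 785714)/((-656402 + 893651)*(73962 + 674958) - 1943024))/2 = (3159731/(237249*748920 - 1943024))/2 = (3159731/(177680521080 - 1943024))/2 = (3159731/177678578056)/2 = (3159731*(1/177678578056))/2 = (½)*(3159731/177678578056) = 3159731/355357156112 ≈ 8.8917e-6)
y = 429623677174812690056793/88839289028 (y = 3 - (68214*(-65) + 390522)*(3159731/355357156112 + 1196018) = 3 - (-4433910 + 390522)*425013555141921747/355357156112 = 3 - (-4043388)*425013555141921747/355357156112 = 3 - 1*(-429623677174546172189709/88839289028) = 3 + 429623677174546172189709/88839289028 = 429623677174812690056793/88839289028 ≈ 4.8360e+12)
-y = -1*429623677174812690056793/88839289028 = -429623677174812690056793/88839289028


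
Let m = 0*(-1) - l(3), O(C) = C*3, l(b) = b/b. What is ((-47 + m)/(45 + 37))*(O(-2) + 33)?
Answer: -648/41 ≈ -15.805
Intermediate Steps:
l(b) = 1
O(C) = 3*C
m = -1 (m = 0*(-1) - 1*1 = 0 - 1 = -1)
((-47 + m)/(45 + 37))*(O(-2) + 33) = ((-47 - 1)/(45 + 37))*(3*(-2) + 33) = (-48/82)*(-6 + 33) = -48*1/82*27 = -24/41*27 = -648/41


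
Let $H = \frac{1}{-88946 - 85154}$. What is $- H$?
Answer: $\frac{1}{174100} \approx 5.7438 \cdot 10^{-6}$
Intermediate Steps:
$H = - \frac{1}{174100}$ ($H = \frac{1}{-174100} = - \frac{1}{174100} \approx -5.7438 \cdot 10^{-6}$)
$- H = \left(-1\right) \left(- \frac{1}{174100}\right) = \frac{1}{174100}$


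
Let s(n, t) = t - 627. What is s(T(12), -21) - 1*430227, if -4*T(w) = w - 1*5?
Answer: -430875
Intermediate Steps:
T(w) = 5/4 - w/4 (T(w) = -(w - 1*5)/4 = -(w - 5)/4 = -(-5 + w)/4 = 5/4 - w/4)
s(n, t) = -627 + t
s(T(12), -21) - 1*430227 = (-627 - 21) - 1*430227 = -648 - 430227 = -430875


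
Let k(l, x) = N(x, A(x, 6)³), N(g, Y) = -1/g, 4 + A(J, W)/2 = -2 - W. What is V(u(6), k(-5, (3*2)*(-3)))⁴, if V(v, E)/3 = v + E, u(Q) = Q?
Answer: 141158161/1296 ≈ 1.0892e+5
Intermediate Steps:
A(J, W) = -12 - 2*W (A(J, W) = -8 + 2*(-2 - W) = -8 + (-4 - 2*W) = -12 - 2*W)
k(l, x) = -1/x
V(v, E) = 3*E + 3*v (V(v, E) = 3*(v + E) = 3*(E + v) = 3*E + 3*v)
V(u(6), k(-5, (3*2)*(-3)))⁴ = (3*(-1/((3*2)*(-3))) + 3*6)⁴ = (3*(-1/(6*(-3))) + 18)⁴ = (3*(-1/(-18)) + 18)⁴ = (3*(-1*(-1/18)) + 18)⁴ = (3*(1/18) + 18)⁴ = (⅙ + 18)⁴ = (109/6)⁴ = 141158161/1296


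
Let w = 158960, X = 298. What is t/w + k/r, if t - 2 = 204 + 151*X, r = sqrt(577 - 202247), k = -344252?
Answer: 11301/39740 + 172126*I*sqrt(201670)/100835 ≈ 0.28437 + 766.58*I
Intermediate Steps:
r = I*sqrt(201670) (r = sqrt(-201670) = I*sqrt(201670) ≈ 449.08*I)
t = 45204 (t = 2 + (204 + 151*298) = 2 + (204 + 44998) = 2 + 45202 = 45204)
t/w + k/r = 45204/158960 - 344252*(-I*sqrt(201670)/201670) = 45204*(1/158960) - (-172126)*I*sqrt(201670)/100835 = 11301/39740 + 172126*I*sqrt(201670)/100835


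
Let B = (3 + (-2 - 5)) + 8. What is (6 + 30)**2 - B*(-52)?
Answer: 1504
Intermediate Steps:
B = 4 (B = (3 - 7) + 8 = -4 + 8 = 4)
(6 + 30)**2 - B*(-52) = (6 + 30)**2 - 4*(-52) = 36**2 - 1*(-208) = 1296 + 208 = 1504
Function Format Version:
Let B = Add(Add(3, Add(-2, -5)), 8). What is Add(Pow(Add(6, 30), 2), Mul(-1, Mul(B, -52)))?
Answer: 1504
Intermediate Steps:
B = 4 (B = Add(Add(3, -7), 8) = Add(-4, 8) = 4)
Add(Pow(Add(6, 30), 2), Mul(-1, Mul(B, -52))) = Add(Pow(Add(6, 30), 2), Mul(-1, Mul(4, -52))) = Add(Pow(36, 2), Mul(-1, -208)) = Add(1296, 208) = 1504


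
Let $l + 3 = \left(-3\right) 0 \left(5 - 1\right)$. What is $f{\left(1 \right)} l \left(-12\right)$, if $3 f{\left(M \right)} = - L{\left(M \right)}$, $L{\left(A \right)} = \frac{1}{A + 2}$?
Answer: $-4$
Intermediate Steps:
$L{\left(A \right)} = \frac{1}{2 + A}$
$l = -3$ ($l = -3 + \left(-3\right) 0 \left(5 - 1\right) = -3 + 0 \left(5 - 1\right) = -3 + 0 \cdot 4 = -3 + 0 = -3$)
$f{\left(M \right)} = - \frac{1}{3 \left(2 + M\right)}$ ($f{\left(M \right)} = \frac{\left(-1\right) \frac{1}{2 + M}}{3} = - \frac{1}{3 \left(2 + M\right)}$)
$f{\left(1 \right)} l \left(-12\right) = - \frac{1}{6 + 3 \cdot 1} \left(-3\right) \left(-12\right) = - \frac{1}{6 + 3} \left(-3\right) \left(-12\right) = - \frac{1}{9} \left(-3\right) \left(-12\right) = \left(-1\right) \frac{1}{9} \left(-3\right) \left(-12\right) = \left(- \frac{1}{9}\right) \left(-3\right) \left(-12\right) = \frac{1}{3} \left(-12\right) = -4$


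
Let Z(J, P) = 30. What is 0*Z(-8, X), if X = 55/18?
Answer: 0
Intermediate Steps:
X = 55/18 (X = 55*(1/18) = 55/18 ≈ 3.0556)
0*Z(-8, X) = 0*30 = 0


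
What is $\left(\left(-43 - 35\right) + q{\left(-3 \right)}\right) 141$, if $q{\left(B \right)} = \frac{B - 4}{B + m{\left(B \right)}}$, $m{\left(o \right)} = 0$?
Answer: $-10669$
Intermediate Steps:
$q{\left(B \right)} = \frac{-4 + B}{B}$ ($q{\left(B \right)} = \frac{B - 4}{B + 0} = \frac{-4 + B}{B}$)
$\left(\left(-43 - 35\right) + q{\left(-3 \right)}\right) 141 = \left(\left(-43 - 35\right) + \frac{-4 - 3}{-3}\right) 141 = \left(\left(-43 - 35\right) - - \frac{7}{3}\right) 141 = \left(-78 + \frac{7}{3}\right) 141 = \left(- \frac{227}{3}\right) 141 = -10669$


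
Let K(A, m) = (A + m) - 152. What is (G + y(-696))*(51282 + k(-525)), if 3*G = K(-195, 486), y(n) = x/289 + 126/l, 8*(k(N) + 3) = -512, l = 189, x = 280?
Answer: 709993545/289 ≈ 2.4567e+6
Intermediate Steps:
k(N) = -67 (k(N) = -3 + (1/8)*(-512) = -3 - 64 = -67)
y(n) = 1418/867 (y(n) = 280/289 + 126/189 = 280*(1/289) + 126*(1/189) = 280/289 + 2/3 = 1418/867)
K(A, m) = -152 + A + m
G = 139/3 (G = (-152 - 195 + 486)/3 = (1/3)*139 = 139/3 ≈ 46.333)
(G + y(-696))*(51282 + k(-525)) = (139/3 + 1418/867)*(51282 - 67) = (13863/289)*51215 = 709993545/289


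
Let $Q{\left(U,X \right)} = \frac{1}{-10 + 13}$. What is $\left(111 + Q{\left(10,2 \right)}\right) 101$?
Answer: $\frac{33734}{3} \approx 11245.0$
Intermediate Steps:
$Q{\left(U,X \right)} = \frac{1}{3}$
$\left(111 + Q{\left(10,2 \right)}\right) 101 = \left(111 + \frac{1}{3}\right) 101 = \frac{334}{3} \cdot 101 = \frac{33734}{3}$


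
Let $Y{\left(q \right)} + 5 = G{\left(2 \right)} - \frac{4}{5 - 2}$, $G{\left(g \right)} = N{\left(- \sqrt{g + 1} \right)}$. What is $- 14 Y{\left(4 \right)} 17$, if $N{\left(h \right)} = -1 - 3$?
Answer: $\frac{7378}{3} \approx 2459.3$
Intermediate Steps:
$N{\left(h \right)} = -4$
$G{\left(g \right)} = -4$
$Y{\left(q \right)} = - \frac{31}{3}$ ($Y{\left(q \right)} = -5 - \left(4 + \frac{4}{5 - 2}\right) = -5 - \left(4 + \frac{4}{3}\right) = -5 - \frac{16}{3} = - \frac{31}{3}$)
$- 14 Y{\left(4 \right)} 17 = \left(-14\right) \left(- \frac{31}{3}\right) 17 = \frac{434}{3} \cdot 17 = \frac{7378}{3}$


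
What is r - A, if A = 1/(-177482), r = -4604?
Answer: -817127127/177482 ≈ -4604.0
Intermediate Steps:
A = -1/177482 ≈ -5.6344e-6
r - A = -4604 - 1*(-1/177482) = -4604 + 1/177482 = -817127127/177482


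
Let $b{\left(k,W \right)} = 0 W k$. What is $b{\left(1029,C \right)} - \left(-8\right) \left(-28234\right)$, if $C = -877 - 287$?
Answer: $-225872$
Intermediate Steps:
$C = -1164$ ($C = -877 - 287 = -1164$)
$b{\left(k,W \right)} = 0$ ($b{\left(k,W \right)} = 0 k = 0$)
$b{\left(1029,C \right)} - \left(-8\right) \left(-28234\right) = 0 - \left(-8\right) \left(-28234\right) = 0 - 225872 = -225872$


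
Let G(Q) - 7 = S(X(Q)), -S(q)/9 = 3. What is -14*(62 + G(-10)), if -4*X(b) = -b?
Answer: -588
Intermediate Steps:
X(b) = b/4 (X(b) = -(-1)*b/4 = b/4)
S(q) = -27 (S(q) = -9*3 = -27)
G(Q) = -20 (G(Q) = 7 - 27 = -20)
-14*(62 + G(-10)) = -14*(62 - 20) = -14*42 = -588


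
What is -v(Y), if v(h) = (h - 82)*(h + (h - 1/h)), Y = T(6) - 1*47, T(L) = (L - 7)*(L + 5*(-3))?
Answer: -173220/19 ≈ -9116.8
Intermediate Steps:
T(L) = (-15 + L)*(-7 + L) (T(L) = (-7 + L)*(L - 15) = (-7 + L)*(-15 + L) = (-15 + L)*(-7 + L))
Y = -38 (Y = (105 + 6**2 - 22*6) - 1*47 = (105 + 36 - 132) - 47 = 9 - 47 = -38)
v(h) = (-82 + h)*(-1/h + 2*h)
-v(Y) = -(-1 - 164*(-38) + 2*(-38)**2 + 82/(-38)) = -(-1 + 6232 + 2*1444 + 82*(-1/38)) = -(-1 + 6232 + 2888 - 41/19) = -1*173220/19 = -173220/19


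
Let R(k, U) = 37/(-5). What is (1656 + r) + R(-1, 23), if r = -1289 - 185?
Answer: 873/5 ≈ 174.60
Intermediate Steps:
R(k, U) = -37/5 (R(k, U) = 37*(-⅕) = -37/5)
r = -1474
(1656 + r) + R(-1, 23) = (1656 - 1474) - 37/5 = 182 - 37/5 = 873/5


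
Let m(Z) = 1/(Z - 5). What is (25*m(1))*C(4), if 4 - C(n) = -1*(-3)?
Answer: -25/4 ≈ -6.2500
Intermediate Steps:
m(Z) = 1/(-5 + Z)
C(n) = 1 (C(n) = 4 - (-1)*(-3) = 4 - 1*3 = 4 - 3 = 1)
(25*m(1))*C(4) = (25/(-5 + 1))*1 = (25/(-4))*1 = (25*(-¼))*1 = -25/4*1 = -25/4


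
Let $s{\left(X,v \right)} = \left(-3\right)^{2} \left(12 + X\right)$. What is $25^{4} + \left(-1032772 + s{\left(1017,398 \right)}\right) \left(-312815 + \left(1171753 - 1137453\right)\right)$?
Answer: $285063556790$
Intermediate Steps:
$s{\left(X,v \right)} = 108 + 9 X$ ($s{\left(X,v \right)} = 9 \left(12 + X\right) = 108 + 9 X$)
$25^{4} + \left(-1032772 + s{\left(1017,398 \right)}\right) \left(-312815 + \left(1171753 - 1137453\right)\right) = 25^{4} + \left(-1032772 + \left(108 + 9 \cdot 1017\right)\right) \left(-312815 + \left(1171753 - 1137453\right)\right) = 390625 + \left(-1032772 + \left(108 + 9153\right)\right) \left(-312815 + \left(1171753 - 1137453\right)\right) = 390625 + \left(-1032772 + 9261\right) \left(-312815 + 34300\right) = 390625 - -285063166165 = 390625 + 285063166165 = 285063556790$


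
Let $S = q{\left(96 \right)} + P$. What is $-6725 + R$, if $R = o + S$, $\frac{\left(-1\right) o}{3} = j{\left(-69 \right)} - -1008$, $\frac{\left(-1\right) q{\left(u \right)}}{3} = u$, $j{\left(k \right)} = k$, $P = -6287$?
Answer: $-16117$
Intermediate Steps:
$q{\left(u \right)} = - 3 u$
$o = -2817$ ($o = - 3 \left(-69 - -1008\right) = - 3 \left(-69 + 1008\right) = \left(-3\right) 939 = -2817$)
$S = -6575$ ($S = \left(-3\right) 96 - 6287 = -288 - 6287 = -6575$)
$R = -9392$ ($R = -2817 - 6575 = -9392$)
$-6725 + R = -6725 - 9392 = -16117$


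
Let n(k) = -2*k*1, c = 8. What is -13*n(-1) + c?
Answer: -18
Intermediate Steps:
n(k) = -2*k
-13*n(-1) + c = -(-26)*(-1) + 8 = -13*2 + 8 = -26 + 8 = -18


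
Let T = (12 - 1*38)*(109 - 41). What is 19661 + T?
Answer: 17893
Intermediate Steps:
T = -1768 (T = (12 - 38)*68 = -26*68 = -1768)
19661 + T = 19661 - 1768 = 17893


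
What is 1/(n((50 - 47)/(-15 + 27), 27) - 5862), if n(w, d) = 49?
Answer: -1/5813 ≈ -0.00017203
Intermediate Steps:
1/(n((50 - 47)/(-15 + 27), 27) - 5862) = 1/(49 - 5862) = 1/(-5813) = -1/5813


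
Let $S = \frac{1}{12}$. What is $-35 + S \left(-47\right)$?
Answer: $- \frac{467}{12} \approx -38.917$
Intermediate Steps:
$S = \frac{1}{12} \approx 0.083333$
$-35 + S \left(-47\right) = -35 + \frac{1}{12} \left(-47\right) = -35 - \frac{47}{12} = - \frac{467}{12}$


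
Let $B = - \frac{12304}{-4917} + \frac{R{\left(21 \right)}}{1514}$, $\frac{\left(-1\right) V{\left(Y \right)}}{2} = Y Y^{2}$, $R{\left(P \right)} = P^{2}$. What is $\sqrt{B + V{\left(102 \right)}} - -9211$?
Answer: $9211 + \frac{i \sqrt{117620252184674996790}}{7444338} \approx 9211.0 + 1456.8 i$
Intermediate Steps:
$V{\left(Y \right)} = - 2 Y^{3}$ ($V{\left(Y \right)} = - 2 Y Y^{2} = - 2 Y^{3}$)
$B = \frac{20796653}{7444338}$ ($B = - \frac{12304}{-4917} + \frac{21^{2}}{1514} = \left(-12304\right) \left(- \frac{1}{4917}\right) + 441 \cdot \frac{1}{1514} = \frac{12304}{4917} + \frac{441}{1514} = \frac{20796653}{7444338} \approx 2.7936$)
$\sqrt{B + V{\left(102 \right)}} - -9211 = \sqrt{\frac{20796653}{7444338} - 2 \cdot 102^{3}} - -9211 = \sqrt{\frac{20796653}{7444338} - 2122416} + 9211 = \sqrt{- \frac{15799961283955}{7444338}} + 9211 = \frac{i \sqrt{117620252184674996790}}{7444338} + 9211 = 9211 + \frac{i \sqrt{117620252184674996790}}{7444338}$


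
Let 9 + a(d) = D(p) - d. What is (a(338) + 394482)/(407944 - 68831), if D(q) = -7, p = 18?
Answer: 394128/339113 ≈ 1.1622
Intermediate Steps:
a(d) = -16 - d (a(d) = -9 + (-7 - d) = -16 - d)
(a(338) + 394482)/(407944 - 68831) = ((-16 - 1*338) + 394482)/(407944 - 68831) = ((-16 - 338) + 394482)/339113 = (-354 + 394482)*(1/339113) = 394128*(1/339113) = 394128/339113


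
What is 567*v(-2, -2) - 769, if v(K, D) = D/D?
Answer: -202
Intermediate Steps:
v(K, D) = 1
567*v(-2, -2) - 769 = 567*1 - 769 = 567 - 769 = -202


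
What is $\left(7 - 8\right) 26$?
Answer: $-26$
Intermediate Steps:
$\left(7 - 8\right) 26 = \left(-1\right) 26 = -26$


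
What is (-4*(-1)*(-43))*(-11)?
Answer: 1892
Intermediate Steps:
(-4*(-1)*(-43))*(-11) = (4*(-43))*(-11) = -172*(-11) = 1892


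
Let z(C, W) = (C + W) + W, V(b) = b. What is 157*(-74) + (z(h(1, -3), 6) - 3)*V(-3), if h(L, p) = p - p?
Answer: -11645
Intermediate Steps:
h(L, p) = 0
z(C, W) = C + 2*W
157*(-74) + (z(h(1, -3), 6) - 3)*V(-3) = 157*(-74) + ((0 + 2*6) - 3)*(-3) = -11618 + ((0 + 12) - 3)*(-3) = -11618 + (12 - 3)*(-3) = -11618 + 9*(-3) = -11618 - 27 = -11645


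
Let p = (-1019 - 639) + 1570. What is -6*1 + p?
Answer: -94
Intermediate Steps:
p = -88 (p = -1658 + 1570 = -88)
-6*1 + p = -6*1 - 88 = -6 - 88 = -94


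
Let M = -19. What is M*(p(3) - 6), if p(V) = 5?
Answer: 19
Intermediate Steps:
M*(p(3) - 6) = -19*(5 - 6) = -19*(-1) = 19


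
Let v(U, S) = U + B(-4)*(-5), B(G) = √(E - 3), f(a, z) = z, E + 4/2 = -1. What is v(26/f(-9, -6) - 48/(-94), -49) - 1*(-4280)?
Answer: 602941/141 - 5*I*√6 ≈ 4276.2 - 12.247*I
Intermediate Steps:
E = -3 (E = -2 - 1 = -3)
B(G) = I*√6 (B(G) = √(-3 - 3) = √(-6) = I*√6)
v(U, S) = U - 5*I*√6 (v(U, S) = U + (I*√6)*(-5) = U - 5*I*√6)
v(26/f(-9, -6) - 48/(-94), -49) - 1*(-4280) = ((26/(-6) - 48/(-94)) - 5*I*√6) - 1*(-4280) = ((26*(-⅙) - 48*(-1/94)) - 5*I*√6) + 4280 = ((-13/3 + 24/47) - 5*I*√6) + 4280 = (-539/141 - 5*I*√6) + 4280 = 602941/141 - 5*I*√6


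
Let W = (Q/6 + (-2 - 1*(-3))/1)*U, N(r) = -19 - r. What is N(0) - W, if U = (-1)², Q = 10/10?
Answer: -121/6 ≈ -20.167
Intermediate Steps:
Q = 1 (Q = 10*(⅒) = 1)
U = 1
W = 7/6 (W = (1/6 + (-2 - 1*(-3))/1)*1 = (1*(⅙) + (-2 + 3)*1)*1 = (⅙ + 1*1)*1 = (⅙ + 1)*1 = (7/6)*1 = 7/6 ≈ 1.1667)
N(0) - W = (-19 - 1*0) - 1*7/6 = (-19 + 0) - 7/6 = -19 - 7/6 = -121/6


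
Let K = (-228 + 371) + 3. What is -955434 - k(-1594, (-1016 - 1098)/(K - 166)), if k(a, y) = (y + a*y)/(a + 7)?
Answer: -5054807127/5290 ≈ -9.5554e+5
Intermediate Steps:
K = 146 (K = 143 + 3 = 146)
k(a, y) = (y + a*y)/(7 + a)
-955434 - k(-1594, (-1016 - 1098)/(K - 166)) = -955434 - (-1016 - 1098)/(146 - 166)*(1 - 1594)/(7 - 1594) = -955434 - (-2114/(-20))*(-1593)/(-1587) = -955434 - (-2114*(-1/20))*(-1)*(-1593)/1587 = -955434 - 1057*(-1)*(-1593)/(10*1587) = -955434 - 1*561267/5290 = -955434 - 561267/5290 = -5054807127/5290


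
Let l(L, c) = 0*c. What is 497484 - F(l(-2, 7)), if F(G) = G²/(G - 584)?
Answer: 497484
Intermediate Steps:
l(L, c) = 0
F(G) = G²/(-584 + G)
497484 - F(l(-2, 7)) = 497484 - 0²/(-584 + 0) = 497484 - 0/(-584) = 497484 - 0*(-1)/584 = 497484 - 1*0 = 497484 + 0 = 497484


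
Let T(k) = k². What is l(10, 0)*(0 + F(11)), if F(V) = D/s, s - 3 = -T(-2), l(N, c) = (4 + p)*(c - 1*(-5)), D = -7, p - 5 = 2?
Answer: 385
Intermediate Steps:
p = 7 (p = 5 + 2 = 7)
l(N, c) = 55 + 11*c (l(N, c) = (4 + 7)*(c - 1*(-5)) = 11*(c + 5) = 11*(5 + c) = 55 + 11*c)
s = -1 (s = 3 - 1*(-2)² = 3 - 1*4 = 3 - 4 = -1)
F(V) = 7 (F(V) = -7/(-1) = -7*(-1) = 7)
l(10, 0)*(0 + F(11)) = (55 + 11*0)*(0 + 7) = (55 + 0)*7 = 55*7 = 385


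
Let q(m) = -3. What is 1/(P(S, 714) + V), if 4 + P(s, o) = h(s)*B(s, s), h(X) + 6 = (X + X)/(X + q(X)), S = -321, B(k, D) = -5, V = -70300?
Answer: -54/3795331 ≈ -1.4228e-5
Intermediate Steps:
h(X) = -6 + 2*X/(-3 + X) (h(X) = -6 + (X + X)/(X - 3) = -6 + (2*X)/(-3 + X) = -6 + 2*X/(-3 + X))
P(s, o) = -4 - 10*(9 - 2*s)/(-3 + s) (P(s, o) = -4 + (2*(9 - 2*s)/(-3 + s))*(-5) = -4 - 10*(9 - 2*s)/(-3 + s))
1/(P(S, 714) + V) = 1/(2*(-39 + 8*(-321))/(-3 - 321) - 70300) = 1/(2*(-39 - 2568)/(-324) - 70300) = 1/(2*(-1/324)*(-2607) - 70300) = 1/(869/54 - 70300) = 1/(-3795331/54) = -54/3795331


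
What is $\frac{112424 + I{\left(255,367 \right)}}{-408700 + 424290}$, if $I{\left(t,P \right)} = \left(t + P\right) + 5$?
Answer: $\frac{113051}{15590} \approx 7.2515$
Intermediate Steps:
$I{\left(t,P \right)} = 5 + P + t$ ($I{\left(t,P \right)} = \left(P + t\right) + 5 = 5 + P + t$)
$\frac{112424 + I{\left(255,367 \right)}}{-408700 + 424290} = \frac{112424 + \left(5 + 367 + 255\right)}{-408700 + 424290} = \frac{112424 + 627}{15590} = 113051 \cdot \frac{1}{15590} = \frac{113051}{15590}$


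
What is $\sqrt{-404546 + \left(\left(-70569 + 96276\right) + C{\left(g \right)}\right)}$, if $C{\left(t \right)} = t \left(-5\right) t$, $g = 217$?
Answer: $2 i \sqrt{153571} \approx 783.76 i$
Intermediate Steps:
$C{\left(t \right)} = - 5 t^{2}$ ($C{\left(t \right)} = - 5 t t = - 5 t^{2}$)
$\sqrt{-404546 + \left(\left(-70569 + 96276\right) + C{\left(g \right)}\right)} = \sqrt{-404546 + \left(\left(-70569 + 96276\right) - 5 \cdot 217^{2}\right)} = \sqrt{-404546 + \left(25707 - 235445\right)} = \sqrt{-404546 - 209738} = \sqrt{-614284} = 2 i \sqrt{153571}$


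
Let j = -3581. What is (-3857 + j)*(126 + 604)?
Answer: -5429740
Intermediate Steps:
(-3857 + j)*(126 + 604) = (-3857 - 3581)*(126 + 604) = -7438*730 = -5429740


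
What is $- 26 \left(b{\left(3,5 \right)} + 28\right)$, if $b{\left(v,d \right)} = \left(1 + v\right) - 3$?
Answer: $-754$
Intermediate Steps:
$b{\left(v,d \right)} = -2 + v$ ($b{\left(v,d \right)} = \left(1 + v\right) - 3 = -2 + v$)
$- 26 \left(b{\left(3,5 \right)} + 28\right) = - 26 \left(\left(-2 + 3\right) + 28\right) = - 26 \left(1 + 28\right) = \left(-26\right) 29 = -754$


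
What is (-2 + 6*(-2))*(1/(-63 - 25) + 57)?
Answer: -35105/44 ≈ -797.84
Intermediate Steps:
(-2 + 6*(-2))*(1/(-63 - 25) + 57) = (-2 - 12)*(1/(-88) + 57) = -14*(-1/88 + 57) = -14*5015/88 = -35105/44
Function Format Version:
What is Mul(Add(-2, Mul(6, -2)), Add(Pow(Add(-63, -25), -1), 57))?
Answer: Rational(-35105, 44) ≈ -797.84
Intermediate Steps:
Mul(Add(-2, Mul(6, -2)), Add(Pow(Add(-63, -25), -1), 57)) = Mul(Add(-2, -12), Add(Pow(-88, -1), 57)) = Mul(-14, Add(Rational(-1, 88), 57)) = Mul(-14, Rational(5015, 88)) = Rational(-35105, 44)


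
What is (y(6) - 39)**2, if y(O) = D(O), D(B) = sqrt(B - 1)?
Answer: (39 - sqrt(5))**2 ≈ 1351.6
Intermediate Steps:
D(B) = sqrt(-1 + B)
y(O) = sqrt(-1 + O)
(y(6) - 39)**2 = (sqrt(-1 + 6) - 39)**2 = (sqrt(5) - 39)**2 = (-39 + sqrt(5))**2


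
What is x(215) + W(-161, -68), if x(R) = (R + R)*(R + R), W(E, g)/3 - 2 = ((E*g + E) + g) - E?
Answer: 217546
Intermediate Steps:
W(E, g) = 6 + 3*g + 3*E*g (W(E, g) = 6 + 3*(((E*g + E) + g) - E) = 6 + 3*(((E + E*g) + g) - E) = 6 + 3*((E + g + E*g) - E) = 6 + 3*(g + E*g) = 6 + (3*g + 3*E*g) = 6 + 3*g + 3*E*g)
x(R) = 4*R² (x(R) = (2*R)*(2*R) = 4*R²)
x(215) + W(-161, -68) = 4*215² + (6 + 3*(-68) + 3*(-161)*(-68)) = 4*46225 + (6 - 204 + 32844) = 184900 + 32646 = 217546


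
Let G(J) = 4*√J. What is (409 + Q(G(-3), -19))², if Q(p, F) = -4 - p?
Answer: 163977 - 3240*I*√3 ≈ 1.6398e+5 - 5611.8*I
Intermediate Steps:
(409 + Q(G(-3), -19))² = (409 + (-4 - 4*√(-3)))² = (409 + (-4 - 4*I*√3))² = (405 - 4*I*√3)²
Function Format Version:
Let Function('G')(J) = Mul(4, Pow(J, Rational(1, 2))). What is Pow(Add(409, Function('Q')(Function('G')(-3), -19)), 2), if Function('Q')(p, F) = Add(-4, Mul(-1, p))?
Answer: Add(163977, Mul(-3240, I, Pow(3, Rational(1, 2)))) ≈ Add(1.6398e+5, Mul(-5611.8, I))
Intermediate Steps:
Pow(Add(409, Function('Q')(Function('G')(-3), -19)), 2) = Pow(Add(409, Add(-4, Mul(-1, Mul(4, Pow(-3, Rational(1, 2)))))), 2) = Pow(Add(409, Add(-4, Mul(-1, Mul(4, Mul(I, Pow(3, Rational(1, 2))))))), 2) = Pow(Add(409, Add(-4, Mul(-1, Mul(4, I, Pow(3, Rational(1, 2)))))), 2) = Pow(Add(409, Add(-4, Mul(-4, I, Pow(3, Rational(1, 2))))), 2) = Pow(Add(405, Mul(-4, I, Pow(3, Rational(1, 2)))), 2)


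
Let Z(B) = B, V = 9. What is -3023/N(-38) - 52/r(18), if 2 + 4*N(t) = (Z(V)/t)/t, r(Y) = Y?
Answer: 157072778/25911 ≈ 6062.0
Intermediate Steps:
N(t) = -1/2 + 9/(4*t**2) (N(t) = -1/2 + ((9/t)/t)/4 = -1/2 + (9/t**2)/4 = -1/2 + 9/(4*t**2))
-3023/N(-38) - 52/r(18) = -3023/(-1/2 + (9/4)/(-38)**2) - 52/18 = -3023/(-1/2 + (9/4)*(1/1444)) - 52*1/18 = -3023/(-1/2 + 9/5776) - 26/9 = -3023/(-2879/5776) - 26/9 = -3023*(-5776/2879) - 26/9 = 17460848/2879 - 26/9 = 157072778/25911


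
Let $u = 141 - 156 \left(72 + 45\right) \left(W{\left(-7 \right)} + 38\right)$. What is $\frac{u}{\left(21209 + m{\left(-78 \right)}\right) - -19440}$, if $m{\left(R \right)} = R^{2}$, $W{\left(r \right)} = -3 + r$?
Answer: $- \frac{510915}{46733} \approx -10.933$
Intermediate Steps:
$u = -510915$ ($u = 141 - 156 \left(72 + 45\right) \left(\left(-3 - 7\right) + 38\right) = 141 - 156 \cdot 117 \left(-10 + 38\right) = 141 - 156 \cdot 117 \cdot 28 = 141 - 511056 = -510915$)
$\frac{u}{\left(21209 + m{\left(-78 \right)}\right) - -19440} = - \frac{510915}{\left(21209 + \left(-78\right)^{2}\right) - -19440} = - \frac{510915}{\left(21209 + 6084\right) + 19440} = - \frac{510915}{27293 + 19440} = - \frac{510915}{46733}$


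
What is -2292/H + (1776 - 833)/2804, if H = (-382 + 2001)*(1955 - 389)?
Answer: 397402009/1184855436 ≈ 0.33540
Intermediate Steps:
H = 2535354 (H = 1619*1566 = 2535354)
-2292/H + (1776 - 833)/2804 = -2292/2535354 + (1776 - 833)/2804 = -2292*1/2535354 + 943*(1/2804) = -382/422559 + 943/2804 = 397402009/1184855436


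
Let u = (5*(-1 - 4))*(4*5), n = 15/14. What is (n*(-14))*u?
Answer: 7500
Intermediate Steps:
n = 15/14 (n = 15*(1/14) = 15/14 ≈ 1.0714)
u = -500 (u = (5*(-5))*20 = -25*20 = -500)
(n*(-14))*u = ((15/14)*(-14))*(-500) = -15*(-500) = 7500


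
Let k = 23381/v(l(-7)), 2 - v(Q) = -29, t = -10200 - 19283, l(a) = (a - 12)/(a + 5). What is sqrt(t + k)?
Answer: 4*I*sqrt(1725522)/31 ≈ 169.5*I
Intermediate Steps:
l(a) = (-12 + a)/(5 + a)
t = -29483
v(Q) = 31 (v(Q) = 2 - 1*(-29) = 2 + 29 = 31)
k = 23381/31 ≈ 754.23
sqrt(t + k) = sqrt(-29483 + 23381/31) = sqrt(-890592/31) = 4*I*sqrt(1725522)/31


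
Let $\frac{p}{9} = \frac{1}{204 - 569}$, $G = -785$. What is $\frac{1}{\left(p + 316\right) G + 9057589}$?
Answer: $\frac{73}{643097030} \approx 1.1351 \cdot 10^{-7}$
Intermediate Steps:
$p = - \frac{9}{365}$ ($p = \frac{9}{204 - 569} = \frac{9}{-365} = 9 \left(- \frac{1}{365}\right) = - \frac{9}{365} \approx -0.024658$)
$\frac{1}{\left(p + 316\right) G + 9057589} = \frac{1}{\left(- \frac{9}{365} + 316\right) \left(-785\right) + 9057589} = \frac{1}{\frac{115331}{365} \left(-785\right) + 9057589} = \frac{1}{- \frac{18106967}{73} + 9057589} = \frac{1}{\frac{643097030}{73}} = \frac{73}{643097030}$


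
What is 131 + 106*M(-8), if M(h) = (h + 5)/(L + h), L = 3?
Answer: 973/5 ≈ 194.60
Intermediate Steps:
M(h) = (5 + h)/(3 + h) (M(h) = (h + 5)/(3 + h) = (5 + h)/(3 + h))
131 + 106*M(-8) = 131 + 106*((5 - 8)/(3 - 8)) = 131 + 106*(-3/(-5)) = 131 + 106*(-⅕*(-3)) = 131 + 106*(⅗) = 131 + 318/5 = 973/5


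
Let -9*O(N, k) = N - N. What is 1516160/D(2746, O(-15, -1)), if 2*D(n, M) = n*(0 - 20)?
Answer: -75808/1373 ≈ -55.213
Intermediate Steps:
O(N, k) = 0 (O(N, k) = -(N - N)/9 = -⅑*0 = 0)
D(n, M) = -10*n (D(n, M) = (n*(0 - 20))/2 = (n*(-20))/2 = (-20*n)/2 = -10*n)
1516160/D(2746, O(-15, -1)) = 1516160/((-10*2746)) = 1516160/(-27460) = 1516160*(-1/27460) = -75808/1373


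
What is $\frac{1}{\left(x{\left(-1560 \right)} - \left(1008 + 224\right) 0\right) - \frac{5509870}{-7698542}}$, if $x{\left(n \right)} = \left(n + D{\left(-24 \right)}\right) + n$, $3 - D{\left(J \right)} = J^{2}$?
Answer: $- \frac{3849271}{14212602868} \approx -0.00027084$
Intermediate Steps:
$D{\left(J \right)} = 3 - J^{2}$
$x{\left(n \right)} = -573 + 2 n$ ($x{\left(n \right)} = \left(n + \left(3 - \left(-24\right)^{2}\right)\right) + n = \left(n + \left(3 - 576\right)\right) + n = \left(n - 573\right) + n = \left(-573 + n\right) + n = -573 + 2 n$)
$\frac{1}{\left(x{\left(-1560 \right)} - \left(1008 + 224\right) 0\right) - \frac{5509870}{-7698542}} = \frac{1}{\left(\left(-573 + 2 \left(-1560\right)\right) - \left(1008 + 224\right) 0\right) - \frac{5509870}{-7698542}} = \frac{1}{\left(\left(-573 - 3120\right) - 1232 \cdot 0\right) - - \frac{2754935}{3849271}} = \frac{1}{\left(-3693 - 0\right) + \frac{2754935}{3849271}} = \frac{1}{\left(-3693 + 0\right) + \frac{2754935}{3849271}} = \frac{1}{-3693 + \frac{2754935}{3849271}} = \frac{1}{- \frac{14212602868}{3849271}} = - \frac{3849271}{14212602868}$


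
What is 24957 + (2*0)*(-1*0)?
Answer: 24957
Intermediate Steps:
24957 + (2*0)*(-1*0) = 24957 + 0*0 = 24957 + 0 = 24957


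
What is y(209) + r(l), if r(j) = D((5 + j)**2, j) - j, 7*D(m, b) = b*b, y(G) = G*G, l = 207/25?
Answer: 191110999/4375 ≈ 43683.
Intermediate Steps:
l = 207/25 (l = 207*(1/25) = 207/25 ≈ 8.2800)
y(G) = G**2
D(m, b) = b**2/7 (D(m, b) = (b*b)/7 = b**2/7)
r(j) = -j + j**2/7 (r(j) = j**2/7 - j = -j + j**2/7)
y(209) + r(l) = 209**2 + (1/7)*(207/25)*(-7 + 207/25) = 43681 + (1/7)*(207/25)*(32/25) = 43681 + 6624/4375 = 191110999/4375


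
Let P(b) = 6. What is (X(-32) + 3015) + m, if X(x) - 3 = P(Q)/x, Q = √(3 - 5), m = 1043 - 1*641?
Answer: 54717/16 ≈ 3419.8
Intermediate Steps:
m = 402 (m = 1043 - 641 = 402)
Q = I*√2 (Q = √(-2) = I*√2 ≈ 1.4142*I)
X(x) = 3 + 6/x
(X(-32) + 3015) + m = ((3 + 6/(-32)) + 3015) + 402 = ((3 + 6*(-1/32)) + 3015) + 402 = ((3 - 3/16) + 3015) + 402 = (45/16 + 3015) + 402 = 48285/16 + 402 = 54717/16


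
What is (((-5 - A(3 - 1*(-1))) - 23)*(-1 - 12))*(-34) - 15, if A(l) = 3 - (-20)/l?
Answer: -15927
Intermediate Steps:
A(l) = 3 + 20/l
(((-5 - A(3 - 1*(-1))) - 23)*(-1 - 12))*(-34) - 15 = (((-5 - (3 + 20/(3 - 1*(-1)))) - 23)*(-1 - 12))*(-34) - 15 = (((-5 - (3 + 20/(3 + 1))) - 23)*(-13))*(-34) - 15 = (((-5 - (3 + 20/4)) - 23)*(-13))*(-34) - 15 = (((-5 - (3 + 20*(¼))) - 23)*(-13))*(-34) - 15 = (((-5 - (3 + 5)) - 23)*(-13))*(-34) - 15 = (((-5 - 1*8) - 23)*(-13))*(-34) - 15 = (((-5 - 8) - 23)*(-13))*(-34) - 15 = ((-13 - 23)*(-13))*(-34) - 15 = -36*(-13)*(-34) - 15 = 468*(-34) - 15 = -15912 - 15 = -15927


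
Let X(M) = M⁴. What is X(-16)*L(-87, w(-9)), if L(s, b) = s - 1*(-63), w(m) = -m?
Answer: -1572864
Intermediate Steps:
L(s, b) = 63 + s (L(s, b) = s + 63 = 63 + s)
X(-16)*L(-87, w(-9)) = (-16)⁴*(63 - 87) = 65536*(-24) = -1572864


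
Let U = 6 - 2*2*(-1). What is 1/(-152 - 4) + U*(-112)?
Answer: -174721/156 ≈ -1120.0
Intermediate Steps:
U = 10 (U = 6 - 4*(-1) = 6 + 4 = 10)
1/(-152 - 4) + U*(-112) = 1/(-152 - 4) + 10*(-112) = 1/(-156) - 1120 = -1/156 - 1120 = -174721/156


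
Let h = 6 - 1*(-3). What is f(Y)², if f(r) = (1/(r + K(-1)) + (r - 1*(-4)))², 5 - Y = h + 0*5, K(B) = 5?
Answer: 1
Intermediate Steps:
h = 9 (h = 6 + 3 = 9)
Y = -4 (Y = 5 - (9 + 0*5) = 5 - (9 + 0) = 5 - 1*9 = 5 - 9 = -4)
f(r) = (4 + r + 1/(5 + r))² (f(r) = (1/(r + 5) + (r - 1*(-4)))² = (1/(5 + r) + (r + 4))² = (1/(5 + r) + (4 + r))² = (4 + r + 1/(5 + r))²)
f(Y)² = ((21 + (-4)² + 9*(-4))²/(5 - 4)²)² = ((21 + 16 - 36)²/1²)² = (1*1²)² = (1*1)² = 1² = 1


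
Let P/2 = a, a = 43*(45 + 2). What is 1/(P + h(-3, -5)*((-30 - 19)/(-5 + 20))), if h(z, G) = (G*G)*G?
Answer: 3/13351 ≈ 0.00022470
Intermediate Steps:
h(z, G) = G³ (h(z, G) = G²*G = G³)
a = 2021 (a = 43*47 = 2021)
P = 4042 (P = 2*2021 = 4042)
1/(P + h(-3, -5)*((-30 - 19)/(-5 + 20))) = 1/(4042 + (-5)³*((-30 - 19)/(-5 + 20))) = 1/(4042 - (-6125)/15) = 1/(4042 - 125*(-49/15)) = 1/(4042 + 1225/3) = 1/(13351/3) = 3/13351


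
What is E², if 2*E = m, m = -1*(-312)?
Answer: 24336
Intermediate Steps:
m = 312
E = 156 (E = (½)*312 = 156)
E² = 156² = 24336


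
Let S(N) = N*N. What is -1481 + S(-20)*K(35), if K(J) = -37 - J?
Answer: -30281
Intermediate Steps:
S(N) = N**2
-1481 + S(-20)*K(35) = -1481 + (-20)**2*(-37 - 1*35) = -1481 + 400*(-37 - 35) = -1481 + 400*(-72) = -1481 - 28800 = -30281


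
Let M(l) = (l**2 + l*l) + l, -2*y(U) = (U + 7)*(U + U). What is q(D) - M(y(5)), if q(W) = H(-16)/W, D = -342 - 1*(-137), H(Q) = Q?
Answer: -1463684/205 ≈ -7139.9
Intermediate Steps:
D = -205 (D = -342 + 137 = -205)
y(U) = -U*(7 + U) (y(U) = -(U + 7)*(U + U)/2 = -(7 + U)*2*U/2 = -U*(7 + U))
q(W) = -16/W
M(l) = l + 2*l**2 (M(l) = (l**2 + l**2) + l = 2*l**2 + l = l + 2*l**2)
q(D) - M(y(5)) = -16/(-205) - (-1*5*(7 + 5))*(1 + 2*(-1*5*(7 + 5))) = -16*(-1/205) - (-1*5*12)*(1 + 2*(-1*5*12)) = 16/205 - (-60)*(1 + 2*(-60)) = 16/205 - (-60)*(1 - 120) = 16/205 - (-60)*(-119) = 16/205 - 1*7140 = 16/205 - 7140 = -1463684/205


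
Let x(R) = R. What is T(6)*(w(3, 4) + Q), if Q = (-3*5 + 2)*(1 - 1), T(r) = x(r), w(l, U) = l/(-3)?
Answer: -6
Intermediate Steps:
w(l, U) = -l/3 (w(l, U) = l*(-1/3) = -l/3)
T(r) = r
Q = 0 (Q = (-15 + 2)*0 = -13*0 = 0)
T(6)*(w(3, 4) + Q) = 6*(-1/3*3 + 0) = 6*(-1 + 0) = 6*(-1) = -6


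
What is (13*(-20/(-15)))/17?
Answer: 52/51 ≈ 1.0196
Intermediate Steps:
(13*(-20/(-15)))/17 = (13*(-20*(-1/15)))*(1/17) = (13*(4/3))*(1/17) = (52/3)*(1/17) = 52/51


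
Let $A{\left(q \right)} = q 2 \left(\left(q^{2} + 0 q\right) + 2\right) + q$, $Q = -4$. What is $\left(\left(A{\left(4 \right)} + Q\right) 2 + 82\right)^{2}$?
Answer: $136900$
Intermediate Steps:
$A{\left(q \right)} = q + 2 q \left(2 + q^{2}\right)$ ($A{\left(q \right)} = 2 q \left(\left(q^{2} + 0\right) + 2\right) + q = 2 q \left(q^{2} + 2\right) + q = 2 q \left(2 + q^{2}\right) + q = q + 2 q \left(2 + q^{2}\right)$)
$\left(\left(A{\left(4 \right)} + Q\right) 2 + 82\right)^{2} = \left(\left(4 \left(5 + 2 \cdot 4^{2}\right) - 4\right) 2 + 82\right)^{2} = \left(\left(4 \left(5 + 2 \cdot 16\right) - 4\right) 2 + 82\right)^{2} = \left(\left(4 \left(5 + 32\right) - 4\right) 2 + 82\right)^{2} = \left(\left(4 \cdot 37 - 4\right) 2 + 82\right)^{2} = \left(\left(148 - 4\right) 2 + 82\right)^{2} = \left(144 \cdot 2 + 82\right)^{2} = \left(288 + 82\right)^{2} = 370^{2} = 136900$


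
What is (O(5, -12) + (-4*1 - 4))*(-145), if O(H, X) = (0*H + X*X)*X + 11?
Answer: 250125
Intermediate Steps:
O(H, X) = 11 + X**3 (O(H, X) = (0 + X**2)*X + 11 = X**2*X + 11 = X**3 + 11 = 11 + X**3)
(O(5, -12) + (-4*1 - 4))*(-145) = ((11 + (-12)**3) + (-4*1 - 4))*(-145) = ((11 - 1728) + (-4 - 4))*(-145) = (-1717 - 8)*(-145) = -1725*(-145) = 250125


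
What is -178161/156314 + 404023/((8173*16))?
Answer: 19928346787/10220434576 ≈ 1.9499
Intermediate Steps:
-178161/156314 + 404023/((8173*16)) = -178161*1/156314 + 404023/130768 = -178161/156314 + 404023*(1/130768) = -178161/156314 + 404023/130768 = 19928346787/10220434576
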